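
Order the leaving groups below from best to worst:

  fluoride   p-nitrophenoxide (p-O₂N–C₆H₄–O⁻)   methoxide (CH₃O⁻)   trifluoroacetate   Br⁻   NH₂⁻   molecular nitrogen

A good leaving group is a weak base: the lower the pKₐ of its conjugate acid, the more readily it departs.
molecular nitrogen: no meaningful conjugate acid; N₂ departs as an exceptionally stable neutral molecule
Br⁻: pKₐ(HBr) ≈ -9 — weak base; good leaving group
trifluoroacetate: pKₐ(CF₃COOH) ≈ 0.2 — strongly electron-withdrawing CF₃ stabilises the carboxylate
fluoride: pKₐ(HF) ≈ 3.2
p-nitrophenoxide (p-O₂N–C₆H₄–O⁻): pKₐ(p-nitrophenol) ≈ 7.2 — nitro group delocalises the charge; the classic chromogenic LG
methoxide (CH₃O⁻): pKₐ(CH₃OH) ≈ 15.5 — strong base; alkoxides do not leave unassisted
NH₂⁻: pKₐ(NH₃) ≈ 38

molecular nitrogen > Br⁻ > trifluoroacetate > fluoride > p-nitrophenoxide (p-O₂N–C₆H₄–O⁻) > methoxide (CH₃O⁻) > NH₂⁻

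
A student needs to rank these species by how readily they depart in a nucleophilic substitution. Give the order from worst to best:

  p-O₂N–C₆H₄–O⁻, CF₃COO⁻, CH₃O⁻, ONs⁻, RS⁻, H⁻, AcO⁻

A good leaving group is a weak base: the lower the pKₐ of its conjugate acid, the more readily it departs.
ONs⁻: pKₐ(p-O₂NC₆H₄SO₃H) ≈ -3.5
CF₃COO⁻: pKₐ(CF₃COOH) ≈ 0.2 — strongly electron-withdrawing CF₃ stabilises the carboxylate
AcO⁻: pKₐ(CH₃COOH) ≈ 4.8
p-O₂N–C₆H₄–O⁻: pKₐ(p-nitrophenol) ≈ 7.2
RS⁻: pKₐ(RSH (a thiol)) ≈ 10.5
CH₃O⁻: pKₐ(CH₃OH) ≈ 15.5 — strong base; alkoxides do not leave unassisted
H⁻: pKₐ(H₂) ≈ 36 — extremely strong base; leaves only in special hydride-transfer contexts
The question asks for worst first, so the sequence is read in increasing leaving-group ability.

H⁻ < CH₃O⁻ < RS⁻ < p-O₂N–C₆H₄–O⁻ < AcO⁻ < CF₃COO⁻ < ONs⁻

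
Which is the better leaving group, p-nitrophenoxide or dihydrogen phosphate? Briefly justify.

dihydrogen phosphate

dihydrogen phosphate is the better leaving group.
pKₐ(H₃PO₄) ≈ 2.1 versus pKₐ(p-nitrophenol) ≈ 7.2: dihydrogen phosphate is the much weaker base.
Moderate base; biological leaving group after further activation.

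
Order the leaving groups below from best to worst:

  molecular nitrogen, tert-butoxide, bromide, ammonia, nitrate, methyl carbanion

A good leaving group is a weak base: the lower the pKₐ of its conjugate acid, the more readily it departs.
molecular nitrogen: no meaningful conjugate acid; N₂ departs as an exceptionally stable neutral molecule
bromide: pKₐ(HBr) ≈ -9 — weak base; good leaving group
nitrate: pKₐ(HNO₃) ≈ -1.3
ammonia: pKₐ(NH₄⁺) ≈ 9.2
tert-butoxide: pKₐ(t-BuOH) ≈ 18 — bulky, strongly basic alkoxide
methyl carbanion: pKₐ(CH₄) ≈ 48 — unstabilised carbanion; the worst conceivable leaving group

molecular nitrogen > bromide > nitrate > ammonia > tert-butoxide > methyl carbanion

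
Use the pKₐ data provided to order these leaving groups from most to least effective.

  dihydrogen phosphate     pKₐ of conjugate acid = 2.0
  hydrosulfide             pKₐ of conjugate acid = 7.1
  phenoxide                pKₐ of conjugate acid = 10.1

Lower conjugate-acid pKₐ ⇒ weaker base ⇒ better leaving group.
Sorting by the given values: dihydrogen phosphate (2.0), hydrosulfide (7.1), phenoxide (10.1).

dihydrogen phosphate > hydrosulfide > phenoxide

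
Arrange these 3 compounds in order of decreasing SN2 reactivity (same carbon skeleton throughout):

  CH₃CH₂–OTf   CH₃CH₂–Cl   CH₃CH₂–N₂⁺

Identical carbon frameworks mean the comparison reduces to leaving-group quality.
The more stable X⁻ (or X) is on its own — i.e. the weaker a base it is — the better a leaving group it makes.
CH₃CH₂–N₂⁺ loses N₂: no meaningful conjugate acid; N₂ departs as an exceptionally stable neutral molecule
CH₃CH₂–OTf loses OTf⁻: pKₐ(CF₃SO₃H (triflic acid)) ≈ -14
CH₃CH₂–Cl loses Cl⁻: pKₐ(HCl) ≈ -7

CH₃CH₂–N₂⁺ > CH₃CH₂–OTf > CH₃CH₂–Cl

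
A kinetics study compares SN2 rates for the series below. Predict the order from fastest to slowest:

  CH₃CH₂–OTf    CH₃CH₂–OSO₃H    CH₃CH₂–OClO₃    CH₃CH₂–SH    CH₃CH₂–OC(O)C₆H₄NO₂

CH₃CH₂–OTf > CH₃CH₂–OClO₃ > CH₃CH₂–OSO₃H > CH₃CH₂–OC(O)C₆H₄NO₂ > CH₃CH₂–SH

With the same alkyl group throughout, only the leaving group differentiates the rates.
A good leaving group is a weak base: the lower the pKₐ of its conjugate acid, the more readily it departs.
CH₃CH₂–OTf loses OTf⁻: pKₐ(CF₃SO₃H (triflic acid)) ≈ -14
CH₃CH₂–OClO₃ loses ClO₄⁻: pKₐ(HClO₄) ≈ -10
CH₃CH₂–OSO₃H loses HSO₄⁻: pKₐ(H₂SO₄) ≈ -3
CH₃CH₂–OC(O)C₆H₄NO₂ loses p-O₂N–C₆H₄–COO⁻: pKₐ(p-nitrobenzoic acid) ≈ 3.4
CH₃CH₂–SH loses HS⁻: pKₐ(H₂S) ≈ 7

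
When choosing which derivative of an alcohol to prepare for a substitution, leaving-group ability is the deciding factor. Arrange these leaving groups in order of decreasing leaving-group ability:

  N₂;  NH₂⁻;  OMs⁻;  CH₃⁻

N₂: no meaningful conjugate acid; N₂ departs as an exceptionally stable neutral molecule
OMs⁻: pKₐ(CH₃SO₃H (MsOH)) ≈ -1.9
NH₂⁻: pKₐ(NH₃) ≈ 38
CH₃⁻: pKₐ(CH₄) ≈ 48

N₂ > OMs⁻ > NH₂⁻ > CH₃⁻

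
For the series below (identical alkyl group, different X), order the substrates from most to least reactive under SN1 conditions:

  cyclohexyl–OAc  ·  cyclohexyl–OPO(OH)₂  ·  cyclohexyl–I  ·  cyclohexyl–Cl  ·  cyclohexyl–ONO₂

cyclohexyl–I > cyclohexyl–Cl > cyclohexyl–ONO₂ > cyclohexyl–OPO(OH)₂ > cyclohexyl–OAc

Same R in every case — rank the leaving groups.
A good leaving group is a weak base: the lower the pKₐ of its conjugate acid, the more readily it departs.
cyclohexyl–I loses I⁻: pKₐ(HI) ≈ -10
cyclohexyl–Cl loses Cl⁻: pKₐ(HCl) ≈ -7
cyclohexyl–ONO₂ loses NO₃⁻: pKₐ(HNO₃) ≈ -1.3
cyclohexyl–OPO(OH)₂ loses H₂PO₄⁻: pKₐ(H₃PO₄) ≈ 2.1
cyclohexyl–OAc loses AcO⁻: pKₐ(CH₃COOH) ≈ 4.8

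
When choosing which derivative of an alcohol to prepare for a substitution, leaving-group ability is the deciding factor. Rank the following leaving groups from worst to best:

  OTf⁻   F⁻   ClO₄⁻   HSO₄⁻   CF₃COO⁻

F⁻ < CF₃COO⁻ < HSO₄⁻ < ClO₄⁻ < OTf⁻

OTf⁻: pKₐ(CF₃SO₃H (triflic acid)) ≈ -14
ClO₄⁻: pKₐ(HClO₄) ≈ -10
HSO₄⁻: pKₐ(H₂SO₄) ≈ -3
CF₃COO⁻: pKₐ(CF₃COOH) ≈ 0.2
F⁻: pKₐ(HF) ≈ 3.2
The question asks for worst first, so the sequence is read in increasing leaving-group ability.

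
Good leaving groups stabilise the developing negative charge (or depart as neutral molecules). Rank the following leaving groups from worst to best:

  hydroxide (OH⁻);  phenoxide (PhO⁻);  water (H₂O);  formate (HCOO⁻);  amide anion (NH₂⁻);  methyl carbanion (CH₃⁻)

water (H₂O): pKₐ(H₃O⁺) ≈ -1.7
formate (HCOO⁻): pKₐ(HCOOH) ≈ 3.8
phenoxide (PhO⁻): pKₐ(C₆H₅OH (phenol)) ≈ 10
hydroxide (OH⁻): pKₐ(H₂O) ≈ 15.7
amide anion (NH₂⁻): pKₐ(NH₃) ≈ 38
methyl carbanion (CH₃⁻): pKₐ(CH₄) ≈ 48
Listed from poorest to best leaving group as asked.

methyl carbanion (CH₃⁻) < amide anion (NH₂⁻) < hydroxide (OH⁻) < phenoxide (PhO⁻) < formate (HCOO⁻) < water (H₂O)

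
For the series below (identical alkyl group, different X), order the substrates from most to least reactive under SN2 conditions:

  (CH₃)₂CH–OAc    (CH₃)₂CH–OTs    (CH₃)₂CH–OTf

(CH₃)₂CH–OTf > (CH₃)₂CH–OTs > (CH₃)₂CH–OAc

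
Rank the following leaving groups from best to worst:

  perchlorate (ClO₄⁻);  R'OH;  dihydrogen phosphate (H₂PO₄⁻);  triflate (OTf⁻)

Leaving-group ability tracks the stability of the departed species; conjugate-acid pKₐ is the usual yardstick (lower pKₐ → better LG).
triflate (OTf⁻): pKₐ(CF₃SO₃H (triflic acid)) ≈ -14
perchlorate (ClO₄⁻): pKₐ(HClO₄) ≈ -10 — extremely weak base; rarely used for safety reasons
R'OH: pKₐ(R'OH₂⁺) ≈ -2.4 — neutral; leaves from a protonated ether (an oxonium ion, R–O(H)R'⁺)
dihydrogen phosphate (H₂PO₄⁻): pKₐ(H₃PO₄) ≈ 2.1

triflate (OTf⁻) > perchlorate (ClO₄⁻) > R'OH > dihydrogen phosphate (H₂PO₄⁻)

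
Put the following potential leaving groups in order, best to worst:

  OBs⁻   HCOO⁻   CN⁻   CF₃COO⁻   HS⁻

OBs⁻ > CF₃COO⁻ > HCOO⁻ > HS⁻ > CN⁻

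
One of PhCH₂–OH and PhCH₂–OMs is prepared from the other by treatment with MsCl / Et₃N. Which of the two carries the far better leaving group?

PhCH₂–OMs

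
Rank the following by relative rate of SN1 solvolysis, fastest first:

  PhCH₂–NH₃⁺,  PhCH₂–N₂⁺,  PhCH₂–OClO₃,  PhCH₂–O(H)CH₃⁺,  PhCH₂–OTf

PhCH₂–N₂⁺ > PhCH₂–OTf > PhCH₂–OClO₃ > PhCH₂–O(H)CH₃⁺ > PhCH₂–NH₃⁺

The skeletons are identical, so relative rate is governed entirely by leaving-group ability.
The more stable X⁻ (or X) is on its own — i.e. the weaker a base it is — the better a leaving group it makes.
PhCH₂–N₂⁺ loses N₂: no meaningful conjugate acid; N₂ departs as an exceptionally stable neutral molecule
PhCH₂–OTf loses OTf⁻: pKₐ(CF₃SO₃H (triflic acid)) ≈ -14
PhCH₂–OClO₃ loses ClO₄⁻: pKₐ(HClO₄) ≈ -10
PhCH₂–O(H)CH₃⁺ loses R'OH: pKₐ(R'OH₂⁺) ≈ -2.4
PhCH₂–NH₃⁺ loses NH₃: pKₐ(NH₄⁺) ≈ 9.2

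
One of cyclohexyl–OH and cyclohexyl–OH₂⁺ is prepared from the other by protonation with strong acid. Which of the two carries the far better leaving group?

cyclohexyl–OH₂⁺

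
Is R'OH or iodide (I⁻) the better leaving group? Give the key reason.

iodide (I⁻)

iodide (I⁻) is the better leaving group.
pKₐ(HI) ≈ -10 versus pKₐ(R'OH₂⁺) ≈ -2.4: iodide (I⁻) is the much weaker base.
Large, highly polarisable; very weak base.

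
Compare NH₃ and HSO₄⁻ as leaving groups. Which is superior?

HSO₄⁻

HSO₄⁻ is the better leaving group.
pKₐ(H₂SO₄) ≈ -3 versus pKₐ(NH₄⁺) ≈ 9.2: HSO₄⁻ is the much weaker base.
Conjugate base of a strong mineral acid.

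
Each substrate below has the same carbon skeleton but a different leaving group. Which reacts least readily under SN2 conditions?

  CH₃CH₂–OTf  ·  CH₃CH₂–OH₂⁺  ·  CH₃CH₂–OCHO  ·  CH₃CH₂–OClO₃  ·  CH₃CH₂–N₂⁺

Same R in every case — rank the leaving groups.
The more stable X⁻ (or X) is on its own — i.e. the weaker a base it is — the better a leaving group it makes.
CH₃CH₂–N₂⁺ loses N₂: no meaningful conjugate acid; N₂ departs as an exceptionally stable neutral molecule
CH₃CH₂–OTf loses OTf⁻: pKₐ(CF₃SO₃H (triflic acid)) ≈ -14
CH₃CH₂–OClO₃ loses ClO₄⁻: pKₐ(HClO₄) ≈ -10
CH₃CH₂–OH₂⁺ loses H₂O: pKₐ(H₃O⁺) ≈ -1.7
CH₃CH₂–OCHO loses HCOO⁻: pKₐ(HCOOH) ≈ 3.8

CH₃CH₂–OCHO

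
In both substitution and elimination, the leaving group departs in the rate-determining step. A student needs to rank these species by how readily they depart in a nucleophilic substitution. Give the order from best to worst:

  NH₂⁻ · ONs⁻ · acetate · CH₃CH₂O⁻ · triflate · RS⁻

A good leaving group is a weak base: the lower the pKₐ of its conjugate acid, the more readily it departs.
triflate: pKₐ(CF₃SO₃H (triflic acid)) ≈ -14
ONs⁻: pKₐ(p-O₂NC₆H₄SO₃H) ≈ -3.5 — p-nitro group further stabilises the sulfonate
acetate: pKₐ(CH₃COOH) ≈ 4.8 — resonance-stabilised but still a weak base
RS⁻: pKₐ(RSH (a thiol)) ≈ 10.5
CH₃CH₂O⁻: pKₐ(CH₃CH₂OH) ≈ 16 — strong base; alkoxides do not leave unassisted
NH₂⁻: pKₐ(NH₃) ≈ 38

triflate > ONs⁻ > acetate > RS⁻ > CH₃CH₂O⁻ > NH₂⁻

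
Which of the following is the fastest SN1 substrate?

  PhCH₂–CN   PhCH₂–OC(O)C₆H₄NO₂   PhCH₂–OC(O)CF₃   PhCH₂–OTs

With the same alkyl group throughout, only the leaving group differentiates the rates.
A good leaving group is a weak base: the lower the pKₐ of its conjugate acid, the more readily it departs.
PhCH₂–OTs loses OTs⁻: pKₐ(p-CH₃C₆H₄SO₃H (TsOH)) ≈ -2.8
PhCH₂–OC(O)CF₃ loses CF₃COO⁻: pKₐ(CF₃COOH) ≈ 0.2
PhCH₂–OC(O)C₆H₄NO₂ loses p-O₂N–C₆H₄–COO⁻: pKₐ(p-nitrobenzoic acid) ≈ 3.4
PhCH₂–CN loses CN⁻: pKₐ(HCN) ≈ 9.2

PhCH₂–OTs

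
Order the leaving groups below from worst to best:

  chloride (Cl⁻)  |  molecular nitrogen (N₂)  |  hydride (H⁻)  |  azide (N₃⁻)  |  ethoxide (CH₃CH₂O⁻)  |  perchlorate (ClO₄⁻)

molecular nitrogen (N₂): no meaningful conjugate acid; N₂ departs as an exceptionally stable neutral molecule
perchlorate (ClO₄⁻): pKₐ(HClO₄) ≈ -10
chloride (Cl⁻): pKₐ(HCl) ≈ -7 — moderately weak base
azide (N₃⁻): pKₐ(HN₃) ≈ 4.7 — linear, resonance-stabilised
ethoxide (CH₃CH₂O⁻): pKₐ(CH₃CH₂OH) ≈ 16
hydride (H⁻): pKₐ(H₂) ≈ 36 — extremely strong base; leaves only in special hydride-transfer contexts
The question asks for worst first, so the sequence is read in increasing leaving-group ability.

hydride (H⁻) < ethoxide (CH₃CH₂O⁻) < azide (N₃⁻) < chloride (Cl⁻) < perchlorate (ClO₄⁻) < molecular nitrogen (N₂)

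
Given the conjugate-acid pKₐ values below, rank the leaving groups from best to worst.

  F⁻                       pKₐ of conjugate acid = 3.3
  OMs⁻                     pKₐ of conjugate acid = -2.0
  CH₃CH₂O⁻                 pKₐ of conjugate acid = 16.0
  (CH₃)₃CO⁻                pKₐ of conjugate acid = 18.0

OMs⁻ > F⁻ > CH₃CH₂O⁻ > (CH₃)₃CO⁻

Lower conjugate-acid pKₐ ⇒ weaker base ⇒ better leaving group.
Sorting by the given values: OMs⁻ (-2.0), F⁻ (3.3), CH₃CH₂O⁻ (16.0), (CH₃)₃CO⁻ (18.0).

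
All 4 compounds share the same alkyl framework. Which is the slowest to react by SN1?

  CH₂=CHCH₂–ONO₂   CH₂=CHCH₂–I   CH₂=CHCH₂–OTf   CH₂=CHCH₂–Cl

With the same alkyl group throughout, only the leaving group differentiates the rates.
Leaving-group ability tracks the stability of the departed species; conjugate-acid pKₐ is the usual yardstick (lower pKₐ → better LG).
CH₂=CHCH₂–OTf loses OTf⁻: pKₐ(CF₃SO₃H (triflic acid)) ≈ -14
CH₂=CHCH₂–I loses I⁻: pKₐ(HI) ≈ -10
CH₂=CHCH₂–Cl loses Cl⁻: pKₐ(HCl) ≈ -7
CH₂=CHCH₂–ONO₂ loses NO₃⁻: pKₐ(HNO₃) ≈ -1.3

CH₂=CHCH₂–ONO₂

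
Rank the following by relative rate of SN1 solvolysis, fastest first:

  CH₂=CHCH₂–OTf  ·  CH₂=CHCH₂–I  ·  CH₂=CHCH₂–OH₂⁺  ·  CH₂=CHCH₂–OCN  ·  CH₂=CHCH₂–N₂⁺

With the same alkyl group throughout, only the leaving group differentiates the rates.
Rank by basicity of the departing species: weakest base leaves most easily.
CH₂=CHCH₂–N₂⁺ loses N₂: no meaningful conjugate acid; N₂ departs as an exceptionally stable neutral molecule
CH₂=CHCH₂–OTf loses OTf⁻: pKₐ(CF₃SO₃H (triflic acid)) ≈ -14
CH₂=CHCH₂–I loses I⁻: pKₐ(HI) ≈ -10
CH₂=CHCH₂–OH₂⁺ loses H₂O: pKₐ(H₃O⁺) ≈ -1.7
CH₂=CHCH₂–OCN loses NCO⁻: pKₐ(HOCN) ≈ 3.5

CH₂=CHCH₂–N₂⁺ > CH₂=CHCH₂–OTf > CH₂=CHCH₂–I > CH₂=CHCH₂–OH₂⁺ > CH₂=CHCH₂–OCN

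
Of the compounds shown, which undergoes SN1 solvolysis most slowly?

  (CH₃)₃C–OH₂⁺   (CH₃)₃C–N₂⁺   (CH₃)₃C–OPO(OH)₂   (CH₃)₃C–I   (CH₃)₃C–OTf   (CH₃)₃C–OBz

Same R in every case — rank the leaving groups.
Leaving-group ability tracks the stability of the departed species; conjugate-acid pKₐ is the usual yardstick (lower pKₐ → better LG).
(CH₃)₃C–N₂⁺ loses N₂: no meaningful conjugate acid; N₂ departs as an exceptionally stable neutral molecule
(CH₃)₃C–OTf loses OTf⁻: pKₐ(CF₃SO₃H (triflic acid)) ≈ -14
(CH₃)₃C–I loses I⁻: pKₐ(HI) ≈ -10
(CH₃)₃C–OH₂⁺ loses H₂O: pKₐ(H₃O⁺) ≈ -1.7
(CH₃)₃C–OPO(OH)₂ loses H₂PO₄⁻: pKₐ(H₃PO₄) ≈ 2.1
(CH₃)₃C–OBz loses PhCOO⁻: pKₐ(C₆H₅COOH) ≈ 4.2

(CH₃)₃C–OBz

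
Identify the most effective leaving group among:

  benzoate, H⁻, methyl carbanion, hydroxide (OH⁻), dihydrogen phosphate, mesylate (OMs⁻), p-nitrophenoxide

mesylate (OMs⁻): pKₐ(CH₃SO₃H (MsOH)) ≈ -1.9
dihydrogen phosphate: pKₐ(H₃PO₄) ≈ 2.1
benzoate: pKₐ(C₆H₅COOH) ≈ 4.2
p-nitrophenoxide: pKₐ(p-nitrophenol) ≈ 7.2
hydroxide (OH⁻): pKₐ(H₂O) ≈ 15.7
H⁻: pKₐ(H₂) ≈ 36
methyl carbanion: pKₐ(CH₄) ≈ 48

mesylate (OMs⁻)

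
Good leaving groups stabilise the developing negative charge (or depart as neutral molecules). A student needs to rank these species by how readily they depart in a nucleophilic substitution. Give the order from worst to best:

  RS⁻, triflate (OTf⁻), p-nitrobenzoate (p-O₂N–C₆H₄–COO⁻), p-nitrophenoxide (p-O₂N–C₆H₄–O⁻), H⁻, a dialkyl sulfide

The more stable X⁻ (or X) is on its own — i.e. the weaker a base it is — the better a leaving group it makes.
triflate (OTf⁻): pKₐ(CF₃SO₃H (triflic acid)) ≈ -14
a dialkyl sulfide: pKₐ(R'₂SH⁺) ≈ -7
p-nitrobenzoate (p-O₂N–C₆H₄–COO⁻): pKₐ(p-nitrobenzoic acid) ≈ 3.4 — electron-withdrawing nitro group stabilises the carboxylate
p-nitrophenoxide (p-O₂N–C₆H₄–O⁻): pKₐ(p-nitrophenol) ≈ 7.2
RS⁻: pKₐ(RSH (a thiol)) ≈ 10.5 — moderately basic; rarely leaves without activation
H⁻: pKₐ(H₂) ≈ 36 — extremely strong base; leaves only in special hydride-transfer contexts
Listed from poorest to best leaving group as asked.

H⁻ < RS⁻ < p-nitrophenoxide (p-O₂N–C₆H₄–O⁻) < p-nitrobenzoate (p-O₂N–C₆H₄–COO⁻) < a dialkyl sulfide < triflate (OTf⁻)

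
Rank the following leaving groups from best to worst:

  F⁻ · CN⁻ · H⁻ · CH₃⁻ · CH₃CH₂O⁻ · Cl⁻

Cl⁻ > F⁻ > CN⁻ > CH₃CH₂O⁻ > H⁻ > CH₃⁻

Cl⁻: pKₐ(HCl) ≈ -7 — moderately weak base
F⁻: pKₐ(HF) ≈ 3.2
CN⁻: pKₐ(HCN) ≈ 9.2 — sp carbon stabilises the charge somewhat, but still a poor LG
CH₃CH₂O⁻: pKₐ(CH₃CH₂OH) ≈ 16
H⁻: pKₐ(H₂) ≈ 36 — extremely strong base; leaves only in special hydride-transfer contexts
CH₃⁻: pKₐ(CH₄) ≈ 48 — unstabilised carbanion; the worst conceivable leaving group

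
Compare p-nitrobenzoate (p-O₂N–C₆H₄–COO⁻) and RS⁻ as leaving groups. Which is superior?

p-nitrobenzoate (p-O₂N–C₆H₄–COO⁻)

p-nitrobenzoate (p-O₂N–C₆H₄–COO⁻) is the better leaving group.
pKₐ(p-nitrobenzoic acid) ≈ 3.4 versus pKₐ(RSH (a thiol)) ≈ 10.5: p-nitrobenzoate (p-O₂N–C₆H₄–COO⁻) is the much weaker base.
Electron-withdrawing nitro group stabilises the carboxylate.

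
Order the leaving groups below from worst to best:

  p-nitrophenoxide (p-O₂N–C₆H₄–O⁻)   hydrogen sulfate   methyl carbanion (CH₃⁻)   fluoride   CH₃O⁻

methyl carbanion (CH₃⁻) < CH₃O⁻ < p-nitrophenoxide (p-O₂N–C₆H₄–O⁻) < fluoride < hydrogen sulfate

Leaving-group ability tracks the stability of the departed species; conjugate-acid pKₐ is the usual yardstick (lower pKₐ → better LG).
hydrogen sulfate: pKₐ(H₂SO₄) ≈ -3
fluoride: pKₐ(HF) ≈ 3.2
p-nitrophenoxide (p-O₂N–C₆H₄–O⁻): pKₐ(p-nitrophenol) ≈ 7.2 — nitro group delocalises the charge; the classic chromogenic LG
CH₃O⁻: pKₐ(CH₃OH) ≈ 15.5 — strong base; alkoxides do not leave unassisted
methyl carbanion (CH₃⁻): pKₐ(CH₄) ≈ 48
The question asks for worst first, so the sequence is read in increasing leaving-group ability.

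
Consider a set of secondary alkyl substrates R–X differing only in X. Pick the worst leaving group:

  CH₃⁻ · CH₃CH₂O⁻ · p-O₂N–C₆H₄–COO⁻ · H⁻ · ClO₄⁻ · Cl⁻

CH₃⁻

Leaving-group ability tracks the stability of the departed species; conjugate-acid pKₐ is the usual yardstick (lower pKₐ → better LG).
ClO₄⁻: pKₐ(HClO₄) ≈ -10
Cl⁻: pKₐ(HCl) ≈ -7
p-O₂N–C₆H₄–COO⁻: pKₐ(p-nitrobenzoic acid) ≈ 3.4
CH₃CH₂O⁻: pKₐ(CH₃CH₂OH) ≈ 16
H⁻: pKₐ(H₂) ≈ 36
CH₃⁻: pKₐ(CH₄) ≈ 48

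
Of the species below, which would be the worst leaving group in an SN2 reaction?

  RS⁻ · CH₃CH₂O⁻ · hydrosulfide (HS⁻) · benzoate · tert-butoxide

tert-butoxide

Rank by basicity of the departing species: weakest base leaves most easily.
benzoate: pKₐ(C₆H₅COOH) ≈ 4.2
hydrosulfide (HS⁻): pKₐ(H₂S) ≈ 7
RS⁻: pKₐ(RSH (a thiol)) ≈ 10.5
CH₃CH₂O⁻: pKₐ(CH₃CH₂OH) ≈ 16
tert-butoxide: pKₐ(t-BuOH) ≈ 18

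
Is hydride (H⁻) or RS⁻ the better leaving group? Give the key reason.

RS⁻

RS⁻ is the better leaving group.
pKₐ(RSH (a thiol)) ≈ 10.5 versus pKₐ(H₂) ≈ 36: RS⁻ is the much weaker base.
Moderately basic; rarely leaves without activation.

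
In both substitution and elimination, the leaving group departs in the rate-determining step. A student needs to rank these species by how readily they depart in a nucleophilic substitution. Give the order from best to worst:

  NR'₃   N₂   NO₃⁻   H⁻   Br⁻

N₂ > Br⁻ > NO₃⁻ > NR'₃ > H⁻

A good leaving group is a weak base: the lower the pKₐ of its conjugate acid, the more readily it departs.
N₂: no meaningful conjugate acid; N₂ departs as an exceptionally stable neutral molecule
Br⁻: pKₐ(HBr) ≈ -9 — weak base; good leaving group
NO₃⁻: pKₐ(HNO₃) ≈ -1.3
NR'₃: pKₐ(R'₃NH⁺) ≈ 10.7
H⁻: pKₐ(H₂) ≈ 36 — extremely strong base; leaves only in special hydride-transfer contexts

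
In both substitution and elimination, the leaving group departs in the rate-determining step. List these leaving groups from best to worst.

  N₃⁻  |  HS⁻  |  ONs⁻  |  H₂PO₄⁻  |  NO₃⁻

ONs⁻ > NO₃⁻ > H₂PO₄⁻ > N₃⁻ > HS⁻

A good leaving group is a weak base: the lower the pKₐ of its conjugate acid, the more readily it departs.
ONs⁻: pKₐ(p-O₂NC₆H₄SO₃H) ≈ -3.5
NO₃⁻: pKₐ(HNO₃) ≈ -1.3
H₂PO₄⁻: pKₐ(H₃PO₄) ≈ 2.1
N₃⁻: pKₐ(HN₃) ≈ 4.7
HS⁻: pKₐ(H₂S) ≈ 7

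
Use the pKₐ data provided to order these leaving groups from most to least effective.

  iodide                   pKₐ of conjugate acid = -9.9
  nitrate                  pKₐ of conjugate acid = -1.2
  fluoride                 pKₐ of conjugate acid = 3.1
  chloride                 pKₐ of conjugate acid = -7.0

iodide > chloride > nitrate > fluoride

Lower conjugate-acid pKₐ ⇒ weaker base ⇒ better leaving group.
Sorting by the given values: iodide (-9.9), chloride (-7.0), nitrate (-1.2), fluoride (3.1).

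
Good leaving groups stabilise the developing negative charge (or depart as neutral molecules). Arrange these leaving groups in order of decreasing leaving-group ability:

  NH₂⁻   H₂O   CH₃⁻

Rank by basicity of the departing species: weakest base leaves most easily.
H₂O: pKₐ(H₃O⁺) ≈ -1.7 — neutral; leaves from a protonated alcohol (R–OH₂⁺)
NH₂⁻: pKₐ(NH₃) ≈ 38
CH₃⁻: pKₐ(CH₄) ≈ 48 — unstabilised carbanion; the worst conceivable leaving group

H₂O > NH₂⁻ > CH₃⁻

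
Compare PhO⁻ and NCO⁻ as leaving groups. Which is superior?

NCO⁻

NCO⁻ is the better leaving group.
pKₐ(HOCN) ≈ 3.5 versus pKₐ(C₆H₅OH (phenol)) ≈ 10: NCO⁻ is the much weaker base.
Resonance between N and O.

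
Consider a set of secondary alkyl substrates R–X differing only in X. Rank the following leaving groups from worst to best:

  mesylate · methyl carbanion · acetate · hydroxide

methyl carbanion < hydroxide < acetate < mesylate

Rank by basicity of the departing species: weakest base leaves most easily.
mesylate: pKₐ(CH₃SO₃H (MsOH)) ≈ -1.9 — resonance-delocalised alkanesulfonate
acetate: pKₐ(CH₃COOH) ≈ 4.8
hydroxide: pKₐ(H₂O) ≈ 15.7
methyl carbanion: pKₐ(CH₄) ≈ 48 — unstabilised carbanion; the worst conceivable leaving group
Listed from poorest to best leaving group as asked.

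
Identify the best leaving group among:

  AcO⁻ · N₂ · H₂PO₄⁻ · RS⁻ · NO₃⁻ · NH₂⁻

N₂: no meaningful conjugate acid; N₂ departs as an exceptionally stable neutral molecule
NO₃⁻: pKₐ(HNO₃) ≈ -1.3
H₂PO₄⁻: pKₐ(H₃PO₄) ≈ 2.1
AcO⁻: pKₐ(CH₃COOH) ≈ 4.8
RS⁻: pKₐ(RSH (a thiol)) ≈ 10.5
NH₂⁻: pKₐ(NH₃) ≈ 38

N₂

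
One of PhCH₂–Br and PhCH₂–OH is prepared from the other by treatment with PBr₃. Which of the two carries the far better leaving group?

PhCH₂–Br

From PhCH₂–OH the departing group would be OH⁻ (pKₐ(H₂O) ≈ 15.7). Strong base; essentially never leaves without prior activation.
From PhCH₂–Br the leaving group is Br⁻ (pKₐ(HBr) ≈ -9). Weak base; good leaving group.
Treatment with PBr₃ works by replacing the hydroxyl with bromide, making PhCH₂–Br enormously more reactive.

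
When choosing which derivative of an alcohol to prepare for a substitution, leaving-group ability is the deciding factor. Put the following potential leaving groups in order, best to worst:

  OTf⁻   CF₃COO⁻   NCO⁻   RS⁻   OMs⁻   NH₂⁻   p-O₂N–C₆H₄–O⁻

OTf⁻ > OMs⁻ > CF₃COO⁻ > NCO⁻ > p-O₂N–C₆H₄–O⁻ > RS⁻ > NH₂⁻

A good leaving group is a weak base: the lower the pKₐ of its conjugate acid, the more readily it departs.
OTf⁻: pKₐ(CF₃SO₃H (triflic acid)) ≈ -14
OMs⁻: pKₐ(CH₃SO₃H (MsOH)) ≈ -1.9
CF₃COO⁻: pKₐ(CF₃COOH) ≈ 0.2
NCO⁻: pKₐ(HOCN) ≈ 3.5
p-O₂N–C₆H₄–O⁻: pKₐ(p-nitrophenol) ≈ 7.2
RS⁻: pKₐ(RSH (a thiol)) ≈ 10.5
NH₂⁻: pKₐ(NH₃) ≈ 38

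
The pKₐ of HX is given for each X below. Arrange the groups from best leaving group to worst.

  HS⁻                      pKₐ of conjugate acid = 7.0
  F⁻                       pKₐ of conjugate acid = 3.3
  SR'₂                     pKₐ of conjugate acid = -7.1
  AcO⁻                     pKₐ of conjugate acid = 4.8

SR'₂ > F⁻ > AcO⁻ > HS⁻

Lower conjugate-acid pKₐ ⇒ weaker base ⇒ better leaving group.
Sorting by the given values: SR'₂ (-7.1), F⁻ (3.3), AcO⁻ (4.8), HS⁻ (7.0).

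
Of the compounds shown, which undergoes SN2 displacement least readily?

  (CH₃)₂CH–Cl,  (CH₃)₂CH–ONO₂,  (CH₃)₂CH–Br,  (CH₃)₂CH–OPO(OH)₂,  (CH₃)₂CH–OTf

Same R in every case — rank the leaving groups.
A good leaving group is a weak base: the lower the pKₐ of its conjugate acid, the more readily it departs.
(CH₃)₂CH–OTf loses OTf⁻: pKₐ(CF₃SO₃H (triflic acid)) ≈ -14
(CH₃)₂CH–Br loses Br⁻: pKₐ(HBr) ≈ -9
(CH₃)₂CH–Cl loses Cl⁻: pKₐ(HCl) ≈ -7
(CH₃)₂CH–ONO₂ loses NO₃⁻: pKₐ(HNO₃) ≈ -1.3
(CH₃)₂CH–OPO(OH)₂ loses H₂PO₄⁻: pKₐ(H₃PO₄) ≈ 2.1

(CH₃)₂CH–OPO(OH)₂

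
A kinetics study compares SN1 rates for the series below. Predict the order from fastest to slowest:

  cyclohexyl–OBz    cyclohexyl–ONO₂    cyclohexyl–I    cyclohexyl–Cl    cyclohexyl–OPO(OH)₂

With the same alkyl group throughout, only the leaving group differentiates the rates.
Leaving-group ability tracks the stability of the departed species; conjugate-acid pKₐ is the usual yardstick (lower pKₐ → better LG).
cyclohexyl–I loses I⁻: pKₐ(HI) ≈ -10
cyclohexyl–Cl loses Cl⁻: pKₐ(HCl) ≈ -7
cyclohexyl–ONO₂ loses NO₃⁻: pKₐ(HNO₃) ≈ -1.3
cyclohexyl–OPO(OH)₂ loses H₂PO₄⁻: pKₐ(H₃PO₄) ≈ 2.1
cyclohexyl–OBz loses PhCOO⁻: pKₐ(C₆H₅COOH) ≈ 4.2

cyclohexyl–I > cyclohexyl–Cl > cyclohexyl–ONO₂ > cyclohexyl–OPO(OH)₂ > cyclohexyl–OBz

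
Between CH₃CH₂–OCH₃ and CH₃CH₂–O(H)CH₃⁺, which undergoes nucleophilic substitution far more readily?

CH₃CH₂–O(H)CH₃⁺

From CH₃CH₂–OCH₃ the departing group would be CH₃O⁻ (pKₐ(CH₃OH) ≈ 15.5). Strong base; alkoxides do not leave unassisted.
From CH₃CH₂–O(H)CH₃⁺ the leaving group is R'OH (pKₐ(R'OH₂⁺) ≈ -2.4). Neutral; leaves from a protonated ether (an oxonium ion, R–O(H)R'⁺).
(In practice CH₃CH₂–O(H)CH₃⁺ is made from CH₃CH₂–OCH₃ by protonation with concentrated HI, allowing neutral methanol, rather than methoxide, to depart.)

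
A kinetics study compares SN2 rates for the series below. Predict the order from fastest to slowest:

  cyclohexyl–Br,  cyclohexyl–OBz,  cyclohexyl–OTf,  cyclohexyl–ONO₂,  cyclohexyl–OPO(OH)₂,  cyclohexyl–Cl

cyclohexyl–OTf > cyclohexyl–Br > cyclohexyl–Cl > cyclohexyl–ONO₂ > cyclohexyl–OPO(OH)₂ > cyclohexyl–OBz

The skeletons are identical, so relative rate is governed entirely by leaving-group ability.
The more stable X⁻ (or X) is on its own — i.e. the weaker a base it is — the better a leaving group it makes.
cyclohexyl–OTf loses OTf⁻: pKₐ(CF₃SO₃H (triflic acid)) ≈ -14
cyclohexyl–Br loses Br⁻: pKₐ(HBr) ≈ -9
cyclohexyl–Cl loses Cl⁻: pKₐ(HCl) ≈ -7
cyclohexyl–ONO₂ loses NO₃⁻: pKₐ(HNO₃) ≈ -1.3
cyclohexyl–OPO(OH)₂ loses H₂PO₄⁻: pKₐ(H₃PO₄) ≈ 2.1
cyclohexyl–OBz loses PhCOO⁻: pKₐ(C₆H₅COOH) ≈ 4.2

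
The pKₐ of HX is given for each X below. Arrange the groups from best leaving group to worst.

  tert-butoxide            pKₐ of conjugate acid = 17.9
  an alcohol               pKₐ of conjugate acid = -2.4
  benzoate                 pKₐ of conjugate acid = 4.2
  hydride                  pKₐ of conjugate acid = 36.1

an alcohol > benzoate > tert-butoxide > hydride

Lower conjugate-acid pKₐ ⇒ weaker base ⇒ better leaving group.
Sorting by the given values: an alcohol (-2.4), benzoate (4.2), tert-butoxide (17.9), hydride (36.1).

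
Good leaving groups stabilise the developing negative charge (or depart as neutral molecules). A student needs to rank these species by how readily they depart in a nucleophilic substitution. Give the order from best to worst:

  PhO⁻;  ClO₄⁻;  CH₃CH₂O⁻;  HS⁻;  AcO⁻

Leaving-group ability tracks the stability of the departed species; conjugate-acid pKₐ is the usual yardstick (lower pKₐ → better LG).
ClO₄⁻: pKₐ(HClO₄) ≈ -10 — extremely weak base; rarely used for safety reasons
AcO⁻: pKₐ(CH₃COOH) ≈ 4.8 — resonance-stabilised but still a weak base
HS⁻: pKₐ(H₂S) ≈ 7
PhO⁻: pKₐ(C₆H₅OH (phenol)) ≈ 10 — resonance into the ring helps, but still a poor LG
CH₃CH₂O⁻: pKₐ(CH₃CH₂OH) ≈ 16

ClO₄⁻ > AcO⁻ > HS⁻ > PhO⁻ > CH₃CH₂O⁻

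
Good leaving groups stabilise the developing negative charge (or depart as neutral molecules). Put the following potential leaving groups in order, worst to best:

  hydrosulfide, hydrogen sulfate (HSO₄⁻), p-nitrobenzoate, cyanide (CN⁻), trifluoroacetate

Rank by basicity of the departing species: weakest base leaves most easily.
hydrogen sulfate (HSO₄⁻): pKₐ(H₂SO₄) ≈ -3
trifluoroacetate: pKₐ(CF₃COOH) ≈ 0.2
p-nitrobenzoate: pKₐ(p-nitrobenzoic acid) ≈ 3.4
hydrosulfide: pKₐ(H₂S) ≈ 7 — larger and more polarisable than the oxygen analogue
cyanide (CN⁻): pKₐ(HCN) ≈ 9.2 — sp carbon stabilises the charge somewhat, but still a poor LG
The question asks for worst first, so the sequence is read in increasing leaving-group ability.

cyanide (CN⁻) < hydrosulfide < p-nitrobenzoate < trifluoroacetate < hydrogen sulfate (HSO₄⁻)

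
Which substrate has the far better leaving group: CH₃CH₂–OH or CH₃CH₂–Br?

CH₃CH₂–Br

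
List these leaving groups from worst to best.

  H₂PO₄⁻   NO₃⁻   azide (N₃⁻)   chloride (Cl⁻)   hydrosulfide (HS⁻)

Leaving-group ability tracks the stability of the departed species; conjugate-acid pKₐ is the usual yardstick (lower pKₐ → better LG).
chloride (Cl⁻): pKₐ(HCl) ≈ -7
NO₃⁻: pKₐ(HNO₃) ≈ -1.3
H₂PO₄⁻: pKₐ(H₃PO₄) ≈ 2.1
azide (N₃⁻): pKₐ(HN₃) ≈ 4.7
hydrosulfide (HS⁻): pKₐ(H₂S) ≈ 7
Reversing gives the worst-to-best order requested.

hydrosulfide (HS⁻) < azide (N₃⁻) < H₂PO₄⁻ < NO₃⁻ < chloride (Cl⁻)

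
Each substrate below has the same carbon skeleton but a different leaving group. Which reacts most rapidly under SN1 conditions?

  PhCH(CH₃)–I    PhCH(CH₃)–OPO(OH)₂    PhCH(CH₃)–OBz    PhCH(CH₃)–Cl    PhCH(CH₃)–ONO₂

PhCH(CH₃)–I

Same R in every case — rank the leaving groups.
A good leaving group is a weak base: the lower the pKₐ of its conjugate acid, the more readily it departs.
PhCH(CH₃)–I loses I⁻: pKₐ(HI) ≈ -10
PhCH(CH₃)–Cl loses Cl⁻: pKₐ(HCl) ≈ -7
PhCH(CH₃)–ONO₂ loses NO₃⁻: pKₐ(HNO₃) ≈ -1.3
PhCH(CH₃)–OPO(OH)₂ loses H₂PO₄⁻: pKₐ(H₃PO₄) ≈ 2.1
PhCH(CH₃)–OBz loses PhCOO⁻: pKₐ(C₆H₅COOH) ≈ 4.2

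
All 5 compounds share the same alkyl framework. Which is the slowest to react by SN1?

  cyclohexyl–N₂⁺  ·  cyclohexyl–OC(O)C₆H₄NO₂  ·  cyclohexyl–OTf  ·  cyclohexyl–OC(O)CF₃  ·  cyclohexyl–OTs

With the same alkyl group throughout, only the leaving group differentiates the rates.
A good leaving group is a weak base: the lower the pKₐ of its conjugate acid, the more readily it departs.
cyclohexyl–N₂⁺ loses N₂: no meaningful conjugate acid; N₂ departs as an exceptionally stable neutral molecule
cyclohexyl–OTf loses OTf⁻: pKₐ(CF₃SO₃H (triflic acid)) ≈ -14
cyclohexyl–OTs loses OTs⁻: pKₐ(p-CH₃C₆H₄SO₃H (TsOH)) ≈ -2.8
cyclohexyl–OC(O)CF₃ loses CF₃COO⁻: pKₐ(CF₃COOH) ≈ 0.2
cyclohexyl–OC(O)C₆H₄NO₂ loses p-O₂N–C₆H₄–COO⁻: pKₐ(p-nitrobenzoic acid) ≈ 3.4

cyclohexyl–OC(O)C₆H₄NO₂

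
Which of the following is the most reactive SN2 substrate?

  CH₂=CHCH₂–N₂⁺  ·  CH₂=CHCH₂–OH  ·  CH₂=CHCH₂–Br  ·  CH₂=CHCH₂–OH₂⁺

The skeletons are identical, so relative rate is governed entirely by leaving-group ability.
Leaving-group ability tracks the stability of the departed species; conjugate-acid pKₐ is the usual yardstick (lower pKₐ → better LG).
CH₂=CHCH₂–N₂⁺ loses N₂: no meaningful conjugate acid; N₂ departs as an exceptionally stable neutral molecule
CH₂=CHCH₂–Br loses Br⁻: pKₐ(HBr) ≈ -9
CH₂=CHCH₂–OH₂⁺ loses H₂O: pKₐ(H₃O⁺) ≈ -1.7
CH₂=CHCH₂–OH loses OH⁻: pKₐ(H₂O) ≈ 15.7

CH₂=CHCH₂–N₂⁺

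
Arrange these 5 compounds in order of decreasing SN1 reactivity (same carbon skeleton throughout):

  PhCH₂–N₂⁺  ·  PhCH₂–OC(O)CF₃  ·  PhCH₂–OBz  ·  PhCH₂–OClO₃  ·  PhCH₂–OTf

PhCH₂–N₂⁺ > PhCH₂–OTf > PhCH₂–OClO₃ > PhCH₂–OC(O)CF₃ > PhCH₂–OBz

Same R in every case — rank the leaving groups.
The more stable X⁻ (or X) is on its own — i.e. the weaker a base it is — the better a leaving group it makes.
PhCH₂–N₂⁺ loses N₂: no meaningful conjugate acid; N₂ departs as an exceptionally stable neutral molecule
PhCH₂–OTf loses OTf⁻: pKₐ(CF₃SO₃H (triflic acid)) ≈ -14
PhCH₂–OClO₃ loses ClO₄⁻: pKₐ(HClO₄) ≈ -10
PhCH₂–OC(O)CF₃ loses CF₃COO⁻: pKₐ(CF₃COOH) ≈ 0.2
PhCH₂–OBz loses PhCOO⁻: pKₐ(C₆H₅COOH) ≈ 4.2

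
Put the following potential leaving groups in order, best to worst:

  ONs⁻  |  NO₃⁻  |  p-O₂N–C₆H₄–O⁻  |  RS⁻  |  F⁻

ONs⁻ > NO₃⁻ > F⁻ > p-O₂N–C₆H₄–O⁻ > RS⁻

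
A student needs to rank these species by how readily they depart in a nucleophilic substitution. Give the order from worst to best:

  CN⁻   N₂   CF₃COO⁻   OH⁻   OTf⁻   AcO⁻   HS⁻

OH⁻ < CN⁻ < HS⁻ < AcO⁻ < CF₃COO⁻ < OTf⁻ < N₂

N₂: no meaningful conjugate acid; N₂ departs as an exceptionally stable neutral molecule
OTf⁻: pKₐ(CF₃SO₃H (triflic acid)) ≈ -14
CF₃COO⁻: pKₐ(CF₃COOH) ≈ 0.2
AcO⁻: pKₐ(CH₃COOH) ≈ 4.8
HS⁻: pKₐ(H₂S) ≈ 7
CN⁻: pKₐ(HCN) ≈ 9.2
OH⁻: pKₐ(H₂O) ≈ 15.7
The question asks for worst first, so the sequence is read in increasing leaving-group ability.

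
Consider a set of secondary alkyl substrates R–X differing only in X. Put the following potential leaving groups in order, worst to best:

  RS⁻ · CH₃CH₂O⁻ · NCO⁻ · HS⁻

Rank by basicity of the departing species: weakest base leaves most easily.
NCO⁻: pKₐ(HOCN) ≈ 3.5
HS⁻: pKₐ(H₂S) ≈ 7 — larger and more polarisable than the oxygen analogue
RS⁻: pKₐ(RSH (a thiol)) ≈ 10.5 — moderately basic; rarely leaves without activation
CH₃CH₂O⁻: pKₐ(CH₃CH₂OH) ≈ 16 — strong base; alkoxides do not leave unassisted
Reversing gives the worst-to-best order requested.

CH₃CH₂O⁻ < RS⁻ < HS⁻ < NCO⁻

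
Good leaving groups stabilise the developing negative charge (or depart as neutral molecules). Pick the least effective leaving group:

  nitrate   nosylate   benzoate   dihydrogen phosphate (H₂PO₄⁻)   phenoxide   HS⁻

nosylate: pKₐ(p-O₂NC₆H₄SO₃H) ≈ -3.5
nitrate: pKₐ(HNO₃) ≈ -1.3
dihydrogen phosphate (H₂PO₄⁻): pKₐ(H₃PO₄) ≈ 2.1
benzoate: pKₐ(C₆H₅COOH) ≈ 4.2
HS⁻: pKₐ(H₂S) ≈ 7
phenoxide: pKₐ(C₆H₅OH (phenol)) ≈ 10

phenoxide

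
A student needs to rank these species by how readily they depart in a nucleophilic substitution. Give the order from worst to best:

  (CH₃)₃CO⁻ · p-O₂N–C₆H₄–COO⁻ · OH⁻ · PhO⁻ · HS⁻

Rank by basicity of the departing species: weakest base leaves most easily.
p-O₂N–C₆H₄–COO⁻: pKₐ(p-nitrobenzoic acid) ≈ 3.4
HS⁻: pKₐ(H₂S) ≈ 7 — larger and more polarisable than the oxygen analogue
PhO⁻: pKₐ(C₆H₅OH (phenol)) ≈ 10 — resonance into the ring helps, but still a poor LG
OH⁻: pKₐ(H₂O) ≈ 15.7 — strong base; essentially never leaves without prior activation
(CH₃)₃CO⁻: pKₐ(t-BuOH) ≈ 18
Listed from poorest to best leaving group as asked.

(CH₃)₃CO⁻ < OH⁻ < PhO⁻ < HS⁻ < p-O₂N–C₆H₄–COO⁻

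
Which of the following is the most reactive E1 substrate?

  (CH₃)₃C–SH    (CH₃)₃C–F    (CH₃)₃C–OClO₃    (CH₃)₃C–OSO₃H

The skeletons are identical, so relative rate is governed entirely by leaving-group ability.
Rank by basicity of the departing species: weakest base leaves most easily.
(CH₃)₃C–OClO₃ loses ClO₄⁻: pKₐ(HClO₄) ≈ -10
(CH₃)₃C–OSO₃H loses HSO₄⁻: pKₐ(H₂SO₄) ≈ -3
(CH₃)₃C–F loses F⁻: pKₐ(HF) ≈ 3.2
(CH₃)₃C–SH loses HS⁻: pKₐ(H₂S) ≈ 7

(CH₃)₃C–OClO₃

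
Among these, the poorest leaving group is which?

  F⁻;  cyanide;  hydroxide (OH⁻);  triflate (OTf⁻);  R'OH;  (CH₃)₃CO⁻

Rank by basicity of the departing species: weakest base leaves most easily.
triflate (OTf⁻): pKₐ(CF₃SO₃H (triflic acid)) ≈ -14
R'OH: pKₐ(R'OH₂⁺) ≈ -2.4
F⁻: pKₐ(HF) ≈ 3.2
cyanide: pKₐ(HCN) ≈ 9.2
hydroxide (OH⁻): pKₐ(H₂O) ≈ 15.7
(CH₃)₃CO⁻: pKₐ(t-BuOH) ≈ 18

(CH₃)₃CO⁻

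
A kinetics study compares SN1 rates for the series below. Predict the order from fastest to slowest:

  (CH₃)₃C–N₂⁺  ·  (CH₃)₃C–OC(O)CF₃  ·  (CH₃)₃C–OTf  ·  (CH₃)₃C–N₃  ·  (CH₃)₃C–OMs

Same R in every case — rank the leaving groups.
A good leaving group is a weak base: the lower the pKₐ of its conjugate acid, the more readily it departs.
(CH₃)₃C–N₂⁺ loses N₂: no meaningful conjugate acid; N₂ departs as an exceptionally stable neutral molecule
(CH₃)₃C–OTf loses OTf⁻: pKₐ(CF₃SO₃H (triflic acid)) ≈ -14
(CH₃)₃C–OMs loses OMs⁻: pKₐ(CH₃SO₃H (MsOH)) ≈ -1.9
(CH₃)₃C–OC(O)CF₃ loses CF₃COO⁻: pKₐ(CF₃COOH) ≈ 0.2
(CH₃)₃C–N₃ loses N₃⁻: pKₐ(HN₃) ≈ 4.7

(CH₃)₃C–N₂⁺ > (CH₃)₃C–OTf > (CH₃)₃C–OMs > (CH₃)₃C–OC(O)CF₃ > (CH₃)₃C–N₃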